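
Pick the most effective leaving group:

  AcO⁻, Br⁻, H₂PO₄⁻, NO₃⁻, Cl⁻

A good leaving group is a weak base: the lower the pKₐ of its conjugate acid, the more readily it departs.
Br⁻: pKₐ(HBr) ≈ -9
Cl⁻: pKₐ(HCl) ≈ -7
NO₃⁻: pKₐ(HNO₃) ≈ -1.3
H₂PO₄⁻: pKₐ(H₃PO₄) ≈ 2.1
AcO⁻: pKₐ(CH₃COOH) ≈ 4.8

Br⁻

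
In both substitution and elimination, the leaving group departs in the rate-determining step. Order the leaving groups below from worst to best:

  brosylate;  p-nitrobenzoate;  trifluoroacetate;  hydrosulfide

brosylate: pKₐ(p-BrC₆H₄SO₃H) ≈ -2.8 — arenesulfonate with a p-bromo substituent
trifluoroacetate: pKₐ(CF₃COOH) ≈ 0.2
p-nitrobenzoate: pKₐ(p-nitrobenzoic acid) ≈ 3.4
hydrosulfide: pKₐ(H₂S) ≈ 7
The question asks for worst first, so the sequence is read in increasing leaving-group ability.

hydrosulfide < p-nitrobenzoate < trifluoroacetate < brosylate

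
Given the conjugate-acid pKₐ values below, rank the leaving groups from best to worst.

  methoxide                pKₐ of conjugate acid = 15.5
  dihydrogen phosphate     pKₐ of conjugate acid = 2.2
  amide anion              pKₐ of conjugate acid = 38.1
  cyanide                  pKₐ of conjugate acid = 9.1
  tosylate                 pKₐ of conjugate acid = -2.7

Lower conjugate-acid pKₐ ⇒ weaker base ⇒ better leaving group.
Sorting by the given values: tosylate (-2.7), dihydrogen phosphate (2.2), cyanide (9.1), methoxide (15.5), amide anion (38.1).

tosylate > dihydrogen phosphate > cyanide > methoxide > amide anion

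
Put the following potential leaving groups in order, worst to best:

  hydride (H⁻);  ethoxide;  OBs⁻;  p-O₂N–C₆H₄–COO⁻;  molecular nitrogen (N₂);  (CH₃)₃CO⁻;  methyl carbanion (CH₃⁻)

methyl carbanion (CH₃⁻) < hydride (H⁻) < (CH₃)₃CO⁻ < ethoxide < p-O₂N–C₆H₄–COO⁻ < OBs⁻ < molecular nitrogen (N₂)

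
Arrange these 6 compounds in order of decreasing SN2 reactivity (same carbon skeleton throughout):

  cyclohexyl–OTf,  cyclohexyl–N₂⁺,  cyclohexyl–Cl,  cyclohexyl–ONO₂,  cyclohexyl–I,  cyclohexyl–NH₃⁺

cyclohexyl–N₂⁺ > cyclohexyl–OTf > cyclohexyl–I > cyclohexyl–Cl > cyclohexyl–ONO₂ > cyclohexyl–NH₃⁺

Same R in every case — rank the leaving groups.
Rank by basicity of the departing species: weakest base leaves most easily.
cyclohexyl–N₂⁺ loses N₂: no meaningful conjugate acid; N₂ departs as an exceptionally stable neutral molecule
cyclohexyl–OTf loses OTf⁻: pKₐ(CF₃SO₃H (triflic acid)) ≈ -14
cyclohexyl–I loses I⁻: pKₐ(HI) ≈ -10
cyclohexyl–Cl loses Cl⁻: pKₐ(HCl) ≈ -7
cyclohexyl–ONO₂ loses NO₃⁻: pKₐ(HNO₃) ≈ -1.3
cyclohexyl–NH₃⁺ loses NH₃: pKₐ(NH₄⁺) ≈ 9.2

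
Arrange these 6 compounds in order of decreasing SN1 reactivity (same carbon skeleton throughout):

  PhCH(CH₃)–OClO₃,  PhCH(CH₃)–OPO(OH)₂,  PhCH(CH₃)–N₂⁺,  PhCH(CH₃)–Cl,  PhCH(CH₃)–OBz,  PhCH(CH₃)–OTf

With the same alkyl group throughout, only the leaving group differentiates the rates.
A good leaving group is a weak base: the lower the pKₐ of its conjugate acid, the more readily it departs.
PhCH(CH₃)–N₂⁺ loses N₂: no meaningful conjugate acid; N₂ departs as an exceptionally stable neutral molecule
PhCH(CH₃)–OTf loses OTf⁻: pKₐ(CF₃SO₃H (triflic acid)) ≈ -14
PhCH(CH₃)–OClO₃ loses ClO₄⁻: pKₐ(HClO₄) ≈ -10
PhCH(CH₃)–Cl loses Cl⁻: pKₐ(HCl) ≈ -7
PhCH(CH₃)–OPO(OH)₂ loses H₂PO₄⁻: pKₐ(H₃PO₄) ≈ 2.1
PhCH(CH₃)–OBz loses PhCOO⁻: pKₐ(C₆H₅COOH) ≈ 4.2

PhCH(CH₃)–N₂⁺ > PhCH(CH₃)–OTf > PhCH(CH₃)–OClO₃ > PhCH(CH₃)–Cl > PhCH(CH₃)–OPO(OH)₂ > PhCH(CH₃)–OBz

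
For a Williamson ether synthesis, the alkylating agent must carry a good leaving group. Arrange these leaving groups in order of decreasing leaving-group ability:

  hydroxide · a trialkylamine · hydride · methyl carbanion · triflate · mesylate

triflate > mesylate > a trialkylamine > hydroxide > hydride > methyl carbanion

Rank by basicity of the departing species: weakest base leaves most easily.
triflate: pKₐ(CF₃SO₃H (triflic acid)) ≈ -14
mesylate: pKₐ(CH₃SO₃H (MsOH)) ≈ -1.9 — resonance-delocalised alkanesulfonate
a trialkylamine: pKₐ(R'₃NH⁺) ≈ 10.7
hydroxide: pKₐ(H₂O) ≈ 15.7
hydride: pKₐ(H₂) ≈ 36
methyl carbanion: pKₐ(CH₄) ≈ 48 — unstabilised carbanion; the worst conceivable leaving group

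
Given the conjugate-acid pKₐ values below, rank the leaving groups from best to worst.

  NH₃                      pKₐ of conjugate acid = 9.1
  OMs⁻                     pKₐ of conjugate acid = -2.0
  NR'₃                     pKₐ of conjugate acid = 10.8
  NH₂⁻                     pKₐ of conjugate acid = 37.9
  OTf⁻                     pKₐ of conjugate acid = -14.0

Lower conjugate-acid pKₐ ⇒ weaker base ⇒ better leaving group.
Sorting by the given values: OTf⁻ (-14.0), OMs⁻ (-2.0), NH₃ (9.1), NR'₃ (10.8), NH₂⁻ (37.9).

OTf⁻ > OMs⁻ > NH₃ > NR'₃ > NH₂⁻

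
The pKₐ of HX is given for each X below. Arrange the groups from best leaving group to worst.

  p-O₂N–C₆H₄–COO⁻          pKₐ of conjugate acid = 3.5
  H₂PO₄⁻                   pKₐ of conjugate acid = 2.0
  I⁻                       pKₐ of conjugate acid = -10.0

Lower conjugate-acid pKₐ ⇒ weaker base ⇒ better leaving group.
Sorting by the given values: I⁻ (-10.0), H₂PO₄⁻ (2.0), p-O₂N–C₆H₄–COO⁻ (3.5).

I⁻ > H₂PO₄⁻ > p-O₂N–C₆H₄–COO⁻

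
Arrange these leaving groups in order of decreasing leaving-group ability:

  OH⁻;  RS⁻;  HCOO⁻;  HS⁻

HCOO⁻ > HS⁻ > RS⁻ > OH⁻

HCOO⁻: pKₐ(HCOOH) ≈ 3.8
HS⁻: pKₐ(H₂S) ≈ 7 — larger and more polarisable than the oxygen analogue
RS⁻: pKₐ(RSH (a thiol)) ≈ 10.5 — moderately basic; rarely leaves without activation
OH⁻: pKₐ(H₂O) ≈ 15.7 — strong base; essentially never leaves without prior activation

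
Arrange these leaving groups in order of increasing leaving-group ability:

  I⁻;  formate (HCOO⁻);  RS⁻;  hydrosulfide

RS⁻ < hydrosulfide < formate (HCOO⁻) < I⁻

A good leaving group is a weak base: the lower the pKₐ of its conjugate acid, the more readily it departs.
I⁻: pKₐ(HI) ≈ -10 — large, highly polarisable; very weak base
formate (HCOO⁻): pKₐ(HCOOH) ≈ 3.8 — resonance-stabilised carboxylate
hydrosulfide: pKₐ(H₂S) ≈ 7
RS⁻: pKₐ(RSH (a thiol)) ≈ 10.5
Listed from poorest to best leaving group as asked.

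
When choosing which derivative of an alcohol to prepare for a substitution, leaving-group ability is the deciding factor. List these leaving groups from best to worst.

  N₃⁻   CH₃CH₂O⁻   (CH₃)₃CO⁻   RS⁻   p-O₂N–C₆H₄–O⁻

N₃⁻ > p-O₂N–C₆H₄–O⁻ > RS⁻ > CH₃CH₂O⁻ > (CH₃)₃CO⁻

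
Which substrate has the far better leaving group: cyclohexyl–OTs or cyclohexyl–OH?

cyclohexyl–OTs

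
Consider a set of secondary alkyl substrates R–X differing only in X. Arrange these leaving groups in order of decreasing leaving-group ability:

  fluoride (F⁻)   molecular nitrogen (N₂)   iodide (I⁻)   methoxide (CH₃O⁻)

molecular nitrogen (N₂) > iodide (I⁻) > fluoride (F⁻) > methoxide (CH₃O⁻)

molecular nitrogen (N₂): no meaningful conjugate acid; N₂ departs as an exceptionally stable neutral molecule
iodide (I⁻): pKₐ(HI) ≈ -10
fluoride (F⁻): pKₐ(HF) ≈ 3.2 — small and strongly basic; the poor halide leaving group
methoxide (CH₃O⁻): pKₐ(CH₃OH) ≈ 15.5 — strong base; alkoxides do not leave unassisted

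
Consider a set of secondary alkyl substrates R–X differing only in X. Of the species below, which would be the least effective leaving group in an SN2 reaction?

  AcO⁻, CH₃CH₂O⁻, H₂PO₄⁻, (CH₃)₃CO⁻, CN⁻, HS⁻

Rank by basicity of the departing species: weakest base leaves most easily.
H₂PO₄⁻: pKₐ(H₃PO₄) ≈ 2.1
AcO⁻: pKₐ(CH₃COOH) ≈ 4.8
HS⁻: pKₐ(H₂S) ≈ 7
CN⁻: pKₐ(HCN) ≈ 9.2
CH₃CH₂O⁻: pKₐ(CH₃CH₂OH) ≈ 16
(CH₃)₃CO⁻: pKₐ(t-BuOH) ≈ 18

(CH₃)₃CO⁻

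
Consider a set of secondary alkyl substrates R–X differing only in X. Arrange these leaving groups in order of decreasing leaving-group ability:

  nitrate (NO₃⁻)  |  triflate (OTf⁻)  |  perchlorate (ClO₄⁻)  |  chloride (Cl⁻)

triflate (OTf⁻) > perchlorate (ClO₄⁻) > chloride (Cl⁻) > nitrate (NO₃⁻)

The more stable X⁻ (or X) is on its own — i.e. the weaker a base it is — the better a leaving group it makes.
triflate (OTf⁻): pKₐ(CF₃SO₃H (triflic acid)) ≈ -14
perchlorate (ClO₄⁻): pKₐ(HClO₄) ≈ -10 — extremely weak base; rarely used for safety reasons
chloride (Cl⁻): pKₐ(HCl) ≈ -7 — moderately weak base
nitrate (NO₃⁻): pKₐ(HNO₃) ≈ -1.3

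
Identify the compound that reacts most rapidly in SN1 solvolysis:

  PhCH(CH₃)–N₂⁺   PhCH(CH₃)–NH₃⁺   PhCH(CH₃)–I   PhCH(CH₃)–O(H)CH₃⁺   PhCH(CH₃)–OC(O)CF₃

PhCH(CH₃)–N₂⁺

Identical carbon frameworks mean the comparison reduces to leaving-group quality.
A good leaving group is a weak base: the lower the pKₐ of its conjugate acid, the more readily it departs.
PhCH(CH₃)–N₂⁺ loses N₂: no meaningful conjugate acid; N₂ departs as an exceptionally stable neutral molecule
PhCH(CH₃)–I loses I⁻: pKₐ(HI) ≈ -10
PhCH(CH₃)–O(H)CH₃⁺ loses R'OH: pKₐ(R'OH₂⁺) ≈ -2.4
PhCH(CH₃)–OC(O)CF₃ loses CF₃COO⁻: pKₐ(CF₃COOH) ≈ 0.2
PhCH(CH₃)–NH₃⁺ loses NH₃: pKₐ(NH₄⁺) ≈ 9.2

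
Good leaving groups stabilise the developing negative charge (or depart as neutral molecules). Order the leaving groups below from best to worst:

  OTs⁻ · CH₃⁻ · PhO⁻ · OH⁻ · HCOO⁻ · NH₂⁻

OTs⁻: pKₐ(p-CH₃C₆H₄SO₃H (TsOH)) ≈ -2.8 — resonance-delocalised arenesulfonate
HCOO⁻: pKₐ(HCOOH) ≈ 3.8 — resonance-stabilised carboxylate
PhO⁻: pKₐ(C₆H₅OH (phenol)) ≈ 10
OH⁻: pKₐ(H₂O) ≈ 15.7 — strong base; essentially never leaves without prior activation
NH₂⁻: pKₐ(NH₃) ≈ 38 — extremely strong base; never a leaving group
CH₃⁻: pKₐ(CH₄) ≈ 48 — unstabilised carbanion; the worst conceivable leaving group

OTs⁻ > HCOO⁻ > PhO⁻ > OH⁻ > NH₂⁻ > CH₃⁻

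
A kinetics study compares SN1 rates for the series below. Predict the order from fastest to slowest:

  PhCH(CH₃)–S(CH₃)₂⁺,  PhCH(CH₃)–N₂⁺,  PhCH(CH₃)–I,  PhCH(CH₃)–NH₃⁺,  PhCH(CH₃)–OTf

PhCH(CH₃)–N₂⁺ > PhCH(CH₃)–OTf > PhCH(CH₃)–I > PhCH(CH₃)–S(CH₃)₂⁺ > PhCH(CH₃)–NH₃⁺

Identical carbon frameworks mean the comparison reduces to leaving-group quality.
Rank by basicity of the departing species: weakest base leaves most easily.
PhCH(CH₃)–N₂⁺ loses N₂: no meaningful conjugate acid; N₂ departs as an exceptionally stable neutral molecule
PhCH(CH₃)–OTf loses OTf⁻: pKₐ(CF₃SO₃H (triflic acid)) ≈ -14
PhCH(CH₃)–I loses I⁻: pKₐ(HI) ≈ -10
PhCH(CH₃)–S(CH₃)₂⁺ loses SR'₂: pKₐ(R'₂SH⁺) ≈ -7
PhCH(CH₃)–NH₃⁺ loses NH₃: pKₐ(NH₄⁺) ≈ 9.2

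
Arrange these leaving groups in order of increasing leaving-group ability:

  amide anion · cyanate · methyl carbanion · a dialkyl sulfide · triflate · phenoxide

triflate: pKₐ(CF₃SO₃H (triflic acid)) ≈ -14
a dialkyl sulfide: pKₐ(R'₂SH⁺) ≈ -7
cyanate: pKₐ(HOCN) ≈ 3.5
phenoxide: pKₐ(C₆H₅OH (phenol)) ≈ 10
amide anion: pKₐ(NH₃) ≈ 38
methyl carbanion: pKₐ(CH₄) ≈ 48
Listed from poorest to best leaving group as asked.

methyl carbanion < amide anion < phenoxide < cyanate < a dialkyl sulfide < triflate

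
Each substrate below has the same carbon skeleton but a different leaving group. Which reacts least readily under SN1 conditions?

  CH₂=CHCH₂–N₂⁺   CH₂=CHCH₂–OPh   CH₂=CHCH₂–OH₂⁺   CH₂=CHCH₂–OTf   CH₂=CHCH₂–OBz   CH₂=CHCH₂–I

With the same alkyl group throughout, only the leaving group differentiates the rates.
The more stable X⁻ (or X) is on its own — i.e. the weaker a base it is — the better a leaving group it makes.
CH₂=CHCH₂–N₂⁺ loses N₂: no meaningful conjugate acid; N₂ departs as an exceptionally stable neutral molecule
CH₂=CHCH₂–OTf loses OTf⁻: pKₐ(CF₃SO₃H (triflic acid)) ≈ -14
CH₂=CHCH₂–I loses I⁻: pKₐ(HI) ≈ -10
CH₂=CHCH₂–OH₂⁺ loses H₂O: pKₐ(H₃O⁺) ≈ -1.7
CH₂=CHCH₂–OBz loses PhCOO⁻: pKₐ(C₆H₅COOH) ≈ 4.2
CH₂=CHCH₂–OPh loses PhO⁻: pKₐ(C₆H₅OH (phenol)) ≈ 10

CH₂=CHCH₂–OPh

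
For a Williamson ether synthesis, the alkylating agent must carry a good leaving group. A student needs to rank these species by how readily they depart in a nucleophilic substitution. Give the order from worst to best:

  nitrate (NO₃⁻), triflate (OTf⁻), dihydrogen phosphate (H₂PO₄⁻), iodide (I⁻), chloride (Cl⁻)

dihydrogen phosphate (H₂PO₄⁻) < nitrate (NO₃⁻) < chloride (Cl⁻) < iodide (I⁻) < triflate (OTf⁻)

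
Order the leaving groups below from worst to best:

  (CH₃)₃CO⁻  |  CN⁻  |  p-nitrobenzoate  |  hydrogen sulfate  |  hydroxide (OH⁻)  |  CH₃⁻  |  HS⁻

Leaving-group ability tracks the stability of the departed species; conjugate-acid pKₐ is the usual yardstick (lower pKₐ → better LG).
hydrogen sulfate: pKₐ(H₂SO₄) ≈ -3
p-nitrobenzoate: pKₐ(p-nitrobenzoic acid) ≈ 3.4
HS⁻: pKₐ(H₂S) ≈ 7
CN⁻: pKₐ(HCN) ≈ 9.2
hydroxide (OH⁻): pKₐ(H₂O) ≈ 15.7
(CH₃)₃CO⁻: pKₐ(t-BuOH) ≈ 18 — bulky, strongly basic alkoxide
CH₃⁻: pKₐ(CH₄) ≈ 48
The question asks for worst first, so the sequence is read in increasing leaving-group ability.

CH₃⁻ < (CH₃)₃CO⁻ < hydroxide (OH⁻) < CN⁻ < HS⁻ < p-nitrobenzoate < hydrogen sulfate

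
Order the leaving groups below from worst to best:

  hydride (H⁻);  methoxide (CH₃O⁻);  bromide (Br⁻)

hydride (H⁻) < methoxide (CH₃O⁻) < bromide (Br⁻)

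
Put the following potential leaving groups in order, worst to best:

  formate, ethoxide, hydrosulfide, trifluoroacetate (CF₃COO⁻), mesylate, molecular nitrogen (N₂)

ethoxide < hydrosulfide < formate < trifluoroacetate (CF₃COO⁻) < mesylate < molecular nitrogen (N₂)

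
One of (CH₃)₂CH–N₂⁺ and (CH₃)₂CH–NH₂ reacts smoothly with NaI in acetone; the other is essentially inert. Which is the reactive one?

From (CH₃)₂CH–NH₂ the departing group would be NH₂⁻ (pKₐ(NH₃) ≈ 38). Extremely strong base; never a leaving group.
From (CH₃)₂CH–N₂⁺ the leaving group is N₂ (no meaningful conjugate acid; N₂ departs as an exceptionally stable neutral molecule).
(In practice (CH₃)₂CH–N₂⁺ is made from (CH₃)₂CH–NH₂ by diazotisation (NaNO₂ / HCl, 0 °C), generating a diazonium salt that expels N₂.)

(CH₃)₂CH–N₂⁺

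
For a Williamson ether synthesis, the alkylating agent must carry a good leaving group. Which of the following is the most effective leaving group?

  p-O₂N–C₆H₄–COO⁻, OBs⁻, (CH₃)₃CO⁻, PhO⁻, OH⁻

A good leaving group is a weak base: the lower the pKₐ of its conjugate acid, the more readily it departs.
OBs⁻: pKₐ(p-BrC₆H₄SO₃H) ≈ -2.8
p-O₂N–C₆H₄–COO⁻: pKₐ(p-nitrobenzoic acid) ≈ 3.4
PhO⁻: pKₐ(C₆H₅OH (phenol)) ≈ 10
OH⁻: pKₐ(H₂O) ≈ 15.7
(CH₃)₃CO⁻: pKₐ(t-BuOH) ≈ 18

OBs⁻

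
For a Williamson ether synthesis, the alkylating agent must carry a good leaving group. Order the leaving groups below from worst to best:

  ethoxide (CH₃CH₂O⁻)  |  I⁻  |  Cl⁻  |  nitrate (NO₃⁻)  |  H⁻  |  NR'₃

H⁻ < ethoxide (CH₃CH₂O⁻) < NR'₃ < nitrate (NO₃⁻) < Cl⁻ < I⁻

Leaving-group ability tracks the stability of the departed species; conjugate-acid pKₐ is the usual yardstick (lower pKₐ → better LG).
I⁻: pKₐ(HI) ≈ -10 — large, highly polarisable; very weak base
Cl⁻: pKₐ(HCl) ≈ -7
nitrate (NO₃⁻): pKₐ(HNO₃) ≈ -1.3
NR'₃: pKₐ(R'₃NH⁺) ≈ 10.7 — neutral but still a fairly strong base; Hofmann-elimination LG
ethoxide (CH₃CH₂O⁻): pKₐ(CH₃CH₂OH) ≈ 16 — strong base; alkoxides do not leave unassisted
H⁻: pKₐ(H₂) ≈ 36
The question asks for worst first, so the sequence is read in increasing leaving-group ability.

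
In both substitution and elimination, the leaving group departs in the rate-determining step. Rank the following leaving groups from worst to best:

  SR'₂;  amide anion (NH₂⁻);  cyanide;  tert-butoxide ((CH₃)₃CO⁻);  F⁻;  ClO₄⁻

amide anion (NH₂⁻) < tert-butoxide ((CH₃)₃CO⁻) < cyanide < F⁻ < SR'₂ < ClO₄⁻

Leaving-group ability tracks the stability of the departed species; conjugate-acid pKₐ is the usual yardstick (lower pKₐ → better LG).
ClO₄⁻: pKₐ(HClO₄) ≈ -10
SR'₂: pKₐ(R'₂SH⁺) ≈ -7 — neutral; leaves from a sulfonium salt (R–SR'₂⁺)
F⁻: pKₐ(HF) ≈ 3.2 — small and strongly basic; the poor halide leaving group
cyanide: pKₐ(HCN) ≈ 9.2
tert-butoxide ((CH₃)₃CO⁻): pKₐ(t-BuOH) ≈ 18
amide anion (NH₂⁻): pKₐ(NH₃) ≈ 38
Listed from poorest to best leaving group as asked.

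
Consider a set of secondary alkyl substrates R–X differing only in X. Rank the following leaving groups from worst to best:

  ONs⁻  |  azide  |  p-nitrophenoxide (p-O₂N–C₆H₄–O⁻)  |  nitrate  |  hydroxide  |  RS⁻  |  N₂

hydroxide < RS⁻ < p-nitrophenoxide (p-O₂N–C₆H₄–O⁻) < azide < nitrate < ONs⁻ < N₂

Rank by basicity of the departing species: weakest base leaves most easily.
N₂: no meaningful conjugate acid; N₂ departs as an exceptionally stable neutral molecule
ONs⁻: pKₐ(p-O₂NC₆H₄SO₃H) ≈ -3.5
nitrate: pKₐ(HNO₃) ≈ -1.3
azide: pKₐ(HN₃) ≈ 4.7
p-nitrophenoxide (p-O₂N–C₆H₄–O⁻): pKₐ(p-nitrophenol) ≈ 7.2
RS⁻: pKₐ(RSH (a thiol)) ≈ 10.5
hydroxide: pKₐ(H₂O) ≈ 15.7
Reversing gives the worst-to-best order requested.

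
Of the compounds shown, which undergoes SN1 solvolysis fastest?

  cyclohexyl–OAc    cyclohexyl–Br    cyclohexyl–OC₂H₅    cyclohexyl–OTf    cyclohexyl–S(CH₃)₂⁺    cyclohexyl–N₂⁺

cyclohexyl–N₂⁺

The skeletons are identical, so relative rate is governed entirely by leaving-group ability.
Leaving-group ability tracks the stability of the departed species; conjugate-acid pKₐ is the usual yardstick (lower pKₐ → better LG).
cyclohexyl–N₂⁺ loses N₂: no meaningful conjugate acid; N₂ departs as an exceptionally stable neutral molecule
cyclohexyl–OTf loses OTf⁻: pKₐ(CF₃SO₃H (triflic acid)) ≈ -14
cyclohexyl–Br loses Br⁻: pKₐ(HBr) ≈ -9
cyclohexyl–S(CH₃)₂⁺ loses SR'₂: pKₐ(R'₂SH⁺) ≈ -7
cyclohexyl–OAc loses AcO⁻: pKₐ(CH₃COOH) ≈ 4.8
cyclohexyl–OC₂H₅ loses CH₃CH₂O⁻: pKₐ(CH₃CH₂OH) ≈ 16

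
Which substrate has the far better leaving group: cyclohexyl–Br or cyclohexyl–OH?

From cyclohexyl–OH the departing group would be OH⁻ (pKₐ(H₂O) ≈ 15.7). Strong base; essentially never leaves without prior activation.
From cyclohexyl–Br the leaving group is Br⁻ (pKₐ(HBr) ≈ -9). Weak base; good leaving group.
(In practice cyclohexyl–Br is made from cyclohexyl–OH by treatment with PBr₃, replacing the hydroxyl with bromide.)

cyclohexyl–Br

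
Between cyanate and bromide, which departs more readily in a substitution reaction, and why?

bromide is the better leaving group.
pKₐ(HBr) ≈ -9 versus pKₐ(HOCN) ≈ 3.5: bromide is the much weaker base.
Weak base; good leaving group.

bromide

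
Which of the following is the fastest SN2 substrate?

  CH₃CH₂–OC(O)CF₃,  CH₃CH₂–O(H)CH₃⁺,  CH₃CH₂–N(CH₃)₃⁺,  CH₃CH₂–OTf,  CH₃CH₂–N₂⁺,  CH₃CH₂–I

With the same alkyl group throughout, only the leaving group differentiates the rates.
The more stable X⁻ (or X) is on its own — i.e. the weaker a base it is — the better a leaving group it makes.
CH₃CH₂–N₂⁺ loses N₂: no meaningful conjugate acid; N₂ departs as an exceptionally stable neutral molecule
CH₃CH₂–OTf loses OTf⁻: pKₐ(CF₃SO₃H (triflic acid)) ≈ -14
CH₃CH₂–I loses I⁻: pKₐ(HI) ≈ -10
CH₃CH₂–O(H)CH₃⁺ loses R'OH: pKₐ(R'OH₂⁺) ≈ -2.4
CH₃CH₂–OC(O)CF₃ loses CF₃COO⁻: pKₐ(CF₃COOH) ≈ 0.2
CH₃CH₂–N(CH₃)₃⁺ loses NR'₃: pKₐ(R'₃NH⁺) ≈ 10.7

CH₃CH₂–N₂⁺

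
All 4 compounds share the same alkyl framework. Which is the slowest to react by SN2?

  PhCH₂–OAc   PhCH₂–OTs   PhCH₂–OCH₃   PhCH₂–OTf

PhCH₂–OCH₃

With the same alkyl group throughout, only the leaving group differentiates the rates.
Leaving-group ability tracks the stability of the departed species; conjugate-acid pKₐ is the usual yardstick (lower pKₐ → better LG).
PhCH₂–OTf loses OTf⁻: pKₐ(CF₃SO₃H (triflic acid)) ≈ -14
PhCH₂–OTs loses OTs⁻: pKₐ(p-CH₃C₆H₄SO₃H (TsOH)) ≈ -2.8
PhCH₂–OAc loses AcO⁻: pKₐ(CH₃COOH) ≈ 4.8
PhCH₂–OCH₃ loses CH₃O⁻: pKₐ(CH₃OH) ≈ 15.5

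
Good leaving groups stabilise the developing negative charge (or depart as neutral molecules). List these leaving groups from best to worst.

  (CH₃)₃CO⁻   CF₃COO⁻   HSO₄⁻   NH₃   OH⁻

The more stable X⁻ (or X) is on its own — i.e. the weaker a base it is — the better a leaving group it makes.
HSO₄⁻: pKₐ(H₂SO₄) ≈ -3 — conjugate base of a strong mineral acid
CF₃COO⁻: pKₐ(CF₃COOH) ≈ 0.2 — strongly electron-withdrawing CF₃ stabilises the carboxylate
NH₃: pKₐ(NH₄⁺) ≈ 9.2 — neutral but moderately basic; leaves from R–NH₃⁺
OH⁻: pKₐ(H₂O) ≈ 15.7 — strong base; essentially never leaves without prior activation
(CH₃)₃CO⁻: pKₐ(t-BuOH) ≈ 18 — bulky, strongly basic alkoxide

HSO₄⁻ > CF₃COO⁻ > NH₃ > OH⁻ > (CH₃)₃CO⁻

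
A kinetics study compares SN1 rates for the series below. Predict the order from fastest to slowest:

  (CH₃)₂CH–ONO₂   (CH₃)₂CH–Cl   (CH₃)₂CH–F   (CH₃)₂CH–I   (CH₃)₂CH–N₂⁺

(CH₃)₂CH–N₂⁺ > (CH₃)₂CH–I > (CH₃)₂CH–Cl > (CH₃)₂CH–ONO₂ > (CH₃)₂CH–F

Identical carbon frameworks mean the comparison reduces to leaving-group quality.
A good leaving group is a weak base: the lower the pKₐ of its conjugate acid, the more readily it departs.
(CH₃)₂CH–N₂⁺ loses N₂: no meaningful conjugate acid; N₂ departs as an exceptionally stable neutral molecule
(CH₃)₂CH–I loses I⁻: pKₐ(HI) ≈ -10
(CH₃)₂CH–Cl loses Cl⁻: pKₐ(HCl) ≈ -7
(CH₃)₂CH–ONO₂ loses NO₃⁻: pKₐ(HNO₃) ≈ -1.3
(CH₃)₂CH–F loses F⁻: pKₐ(HF) ≈ 3.2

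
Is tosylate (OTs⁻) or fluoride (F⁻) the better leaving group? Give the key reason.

tosylate (OTs⁻)

tosylate (OTs⁻) is the better leaving group.
pKₐ(p-CH₃C₆H₄SO₃H (TsOH)) ≈ -2.8 versus pKₐ(HF) ≈ 3.2: tosylate (OTs⁻) is the much weaker base.
Resonance-delocalised arenesulfonate.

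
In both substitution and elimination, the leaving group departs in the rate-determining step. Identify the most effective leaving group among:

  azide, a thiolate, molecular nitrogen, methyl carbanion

molecular nitrogen

Rank by basicity of the departing species: weakest base leaves most easily.
molecular nitrogen: no meaningful conjugate acid; N₂ departs as an exceptionally stable neutral molecule
azide: pKₐ(HN₃) ≈ 4.7
a thiolate: pKₐ(RSH (a thiol)) ≈ 10.5
methyl carbanion: pKₐ(CH₄) ≈ 48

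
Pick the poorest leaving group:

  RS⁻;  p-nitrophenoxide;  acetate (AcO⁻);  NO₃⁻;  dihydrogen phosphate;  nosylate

RS⁻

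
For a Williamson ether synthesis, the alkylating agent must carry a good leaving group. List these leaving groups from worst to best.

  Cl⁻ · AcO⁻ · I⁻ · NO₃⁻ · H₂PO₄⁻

I⁻: pKₐ(HI) ≈ -10
Cl⁻: pKₐ(HCl) ≈ -7 — moderately weak base
NO₃⁻: pKₐ(HNO₃) ≈ -1.3 — resonance-delocalised over three oxygens
H₂PO₄⁻: pKₐ(H₃PO₄) ≈ 2.1 — moderate base; biological leaving group after further activation
AcO⁻: pKₐ(CH₃COOH) ≈ 4.8 — resonance-stabilised but still a weak base
Reversing gives the worst-to-best order requested.

AcO⁻ < H₂PO₄⁻ < NO₃⁻ < Cl⁻ < I⁻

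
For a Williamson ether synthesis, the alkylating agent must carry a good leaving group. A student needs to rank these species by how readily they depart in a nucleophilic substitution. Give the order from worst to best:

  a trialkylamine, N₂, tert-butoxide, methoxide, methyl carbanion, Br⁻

methyl carbanion < tert-butoxide < methoxide < a trialkylamine < Br⁻ < N₂

N₂: no meaningful conjugate acid; N₂ departs as an exceptionally stable neutral molecule
Br⁻: pKₐ(HBr) ≈ -9
a trialkylamine: pKₐ(R'₃NH⁺) ≈ 10.7
methoxide: pKₐ(CH₃OH) ≈ 15.5
tert-butoxide: pKₐ(t-BuOH) ≈ 18
methyl carbanion: pKₐ(CH₄) ≈ 48
Reversing gives the worst-to-best order requested.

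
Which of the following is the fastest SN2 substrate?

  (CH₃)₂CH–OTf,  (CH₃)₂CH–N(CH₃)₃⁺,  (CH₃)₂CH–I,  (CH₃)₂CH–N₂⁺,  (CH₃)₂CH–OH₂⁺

(CH₃)₂CH–N₂⁺

With the same alkyl group throughout, only the leaving group differentiates the rates.
The more stable X⁻ (or X) is on its own — i.e. the weaker a base it is — the better a leaving group it makes.
(CH₃)₂CH–N₂⁺ loses N₂: no meaningful conjugate acid; N₂ departs as an exceptionally stable neutral molecule
(CH₃)₂CH–OTf loses OTf⁻: pKₐ(CF₃SO₃H (triflic acid)) ≈ -14
(CH₃)₂CH–I loses I⁻: pKₐ(HI) ≈ -10
(CH₃)₂CH–OH₂⁺ loses H₂O: pKₐ(H₃O⁺) ≈ -1.7
(CH₃)₂CH–N(CH₃)₃⁺ loses NR'₃: pKₐ(R'₃NH⁺) ≈ 10.7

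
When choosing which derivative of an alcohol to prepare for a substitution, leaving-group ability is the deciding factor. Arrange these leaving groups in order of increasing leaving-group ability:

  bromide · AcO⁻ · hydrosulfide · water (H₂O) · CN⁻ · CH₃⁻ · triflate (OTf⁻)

CH₃⁻ < CN⁻ < hydrosulfide < AcO⁻ < water (H₂O) < bromide < triflate (OTf⁻)

Rank by basicity of the departing species: weakest base leaves most easily.
triflate (OTf⁻): pKₐ(CF₃SO₃H (triflic acid)) ≈ -14 — charge spread over three oxygens and a CF₃ group; the premier leaving group in synthesis
bromide: pKₐ(HBr) ≈ -9
water (H₂O): pKₐ(H₃O⁺) ≈ -1.7 — neutral; leaves from a protonated alcohol (R–OH₂⁺)
AcO⁻: pKₐ(CH₃COOH) ≈ 4.8
hydrosulfide: pKₐ(H₂S) ≈ 7 — larger and more polarisable than the oxygen analogue
CN⁻: pKₐ(HCN) ≈ 9.2
CH₃⁻: pKₐ(CH₄) ≈ 48
Listed from poorest to best leaving group as asked.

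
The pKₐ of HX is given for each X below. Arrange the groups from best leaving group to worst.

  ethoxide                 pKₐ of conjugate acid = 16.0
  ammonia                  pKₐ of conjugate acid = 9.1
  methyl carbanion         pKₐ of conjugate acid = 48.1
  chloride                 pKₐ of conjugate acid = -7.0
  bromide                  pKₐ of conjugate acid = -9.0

bromide > chloride > ammonia > ethoxide > methyl carbanion

Lower conjugate-acid pKₐ ⇒ weaker base ⇒ better leaving group.
Sorting by the given values: bromide (-9.0), chloride (-7.0), ammonia (9.1), ethoxide (16.0), methyl carbanion (48.1).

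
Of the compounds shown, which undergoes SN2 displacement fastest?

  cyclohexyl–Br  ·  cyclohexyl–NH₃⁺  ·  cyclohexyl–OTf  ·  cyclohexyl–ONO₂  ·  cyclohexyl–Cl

cyclohexyl–OTf

Identical carbon frameworks mean the comparison reduces to leaving-group quality.
Rank by basicity of the departing species: weakest base leaves most easily.
cyclohexyl–OTf loses OTf⁻: pKₐ(CF₃SO₃H (triflic acid)) ≈ -14
cyclohexyl–Br loses Br⁻: pKₐ(HBr) ≈ -9
cyclohexyl–Cl loses Cl⁻: pKₐ(HCl) ≈ -7
cyclohexyl–ONO₂ loses NO₃⁻: pKₐ(HNO₃) ≈ -1.3
cyclohexyl–NH₃⁺ loses NH₃: pKₐ(NH₄⁺) ≈ 9.2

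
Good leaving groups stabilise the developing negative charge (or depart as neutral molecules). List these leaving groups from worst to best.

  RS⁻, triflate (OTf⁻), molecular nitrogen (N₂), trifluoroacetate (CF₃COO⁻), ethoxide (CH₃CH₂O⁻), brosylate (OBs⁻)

ethoxide (CH₃CH₂O⁻) < RS⁻ < trifluoroacetate (CF₃COO⁻) < brosylate (OBs⁻) < triflate (OTf⁻) < molecular nitrogen (N₂)

Leaving-group ability tracks the stability of the departed species; conjugate-acid pKₐ is the usual yardstick (lower pKₐ → better LG).
molecular nitrogen (N₂): no meaningful conjugate acid; N₂ departs as an exceptionally stable neutral molecule
triflate (OTf⁻): pKₐ(CF₃SO₃H (triflic acid)) ≈ -14
brosylate (OBs⁻): pKₐ(p-BrC₆H₄SO₃H) ≈ -2.8 — arenesulfonate with a p-bromo substituent
trifluoroacetate (CF₃COO⁻): pKₐ(CF₃COOH) ≈ 0.2 — strongly electron-withdrawing CF₃ stabilises the carboxylate
RS⁻: pKₐ(RSH (a thiol)) ≈ 10.5
ethoxide (CH₃CH₂O⁻): pKₐ(CH₃CH₂OH) ≈ 16 — strong base; alkoxides do not leave unassisted
The question asks for worst first, so the sequence is read in increasing leaving-group ability.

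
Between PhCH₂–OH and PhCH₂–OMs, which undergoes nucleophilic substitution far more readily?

PhCH₂–OMs

From PhCH₂–OH the departing group would be OH⁻ (pKₐ(H₂O) ≈ 15.7). Strong base; essentially never leaves without prior activation.
From PhCH₂–OMs the leaving group is OMs⁻ (pKₐ(CH₃SO₃H (MsOH)) ≈ -1.9). Resonance-delocalised alkanesulfonate.
(In practice PhCH₂–OMs is made from PhCH₂–OH by treatment with MsCl / Et₃N, converting the hydroxyl into a mesylate.)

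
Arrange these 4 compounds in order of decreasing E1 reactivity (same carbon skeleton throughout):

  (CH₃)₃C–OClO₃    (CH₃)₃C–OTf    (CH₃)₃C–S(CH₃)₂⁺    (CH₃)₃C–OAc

Same R in every case — rank the leaving groups.
Leaving-group ability tracks the stability of the departed species; conjugate-acid pKₐ is the usual yardstick (lower pKₐ → better LG).
(CH₃)₃C–OTf loses OTf⁻: pKₐ(CF₃SO₃H (triflic acid)) ≈ -14
(CH₃)₃C–OClO₃ loses ClO₄⁻: pKₐ(HClO₄) ≈ -10
(CH₃)₃C–S(CH₃)₂⁺ loses SR'₂: pKₐ(R'₂SH⁺) ≈ -7
(CH₃)₃C–OAc loses AcO⁻: pKₐ(CH₃COOH) ≈ 4.8

(CH₃)₃C–OTf > (CH₃)₃C–OClO₃ > (CH₃)₃C–S(CH₃)₂⁺ > (CH₃)₃C–OAc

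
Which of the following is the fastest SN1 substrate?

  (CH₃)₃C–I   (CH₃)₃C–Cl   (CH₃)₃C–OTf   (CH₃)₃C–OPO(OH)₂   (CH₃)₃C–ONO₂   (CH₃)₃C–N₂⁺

With the same alkyl group throughout, only the leaving group differentiates the rates.
Leaving-group ability tracks the stability of the departed species; conjugate-acid pKₐ is the usual yardstick (lower pKₐ → better LG).
(CH₃)₃C–N₂⁺ loses N₂: no meaningful conjugate acid; N₂ departs as an exceptionally stable neutral molecule
(CH₃)₃C–OTf loses OTf⁻: pKₐ(CF₃SO₃H (triflic acid)) ≈ -14
(CH₃)₃C–I loses I⁻: pKₐ(HI) ≈ -10
(CH₃)₃C–Cl loses Cl⁻: pKₐ(HCl) ≈ -7
(CH₃)₃C–ONO₂ loses NO₃⁻: pKₐ(HNO₃) ≈ -1.3
(CH₃)₃C–OPO(OH)₂ loses H₂PO₄⁻: pKₐ(H₃PO₄) ≈ 2.1

(CH₃)₃C–N₂⁺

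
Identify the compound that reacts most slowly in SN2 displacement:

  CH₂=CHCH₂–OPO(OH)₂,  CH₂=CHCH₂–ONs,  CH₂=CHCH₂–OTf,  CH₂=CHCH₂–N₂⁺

CH₂=CHCH₂–OPO(OH)₂

With the same alkyl group throughout, only the leaving group differentiates the rates.
The more stable X⁻ (or X) is on its own — i.e. the weaker a base it is — the better a leaving group it makes.
CH₂=CHCH₂–N₂⁺ loses N₂: no meaningful conjugate acid; N₂ departs as an exceptionally stable neutral molecule
CH₂=CHCH₂–OTf loses OTf⁻: pKₐ(CF₃SO₃H (triflic acid)) ≈ -14
CH₂=CHCH₂–ONs loses ONs⁻: pKₐ(p-O₂NC₆H₄SO₃H) ≈ -3.5
CH₂=CHCH₂–OPO(OH)₂ loses H₂PO₄⁻: pKₐ(H₃PO₄) ≈ 2.1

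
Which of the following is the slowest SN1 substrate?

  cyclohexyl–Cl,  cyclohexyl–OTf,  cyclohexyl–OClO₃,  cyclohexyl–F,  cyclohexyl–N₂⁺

Same R in every case — rank the leaving groups.
A good leaving group is a weak base: the lower the pKₐ of its conjugate acid, the more readily it departs.
cyclohexyl–N₂⁺ loses N₂: no meaningful conjugate acid; N₂ departs as an exceptionally stable neutral molecule
cyclohexyl–OTf loses OTf⁻: pKₐ(CF₃SO₃H (triflic acid)) ≈ -14
cyclohexyl–OClO₃ loses ClO₄⁻: pKₐ(HClO₄) ≈ -10
cyclohexyl–Cl loses Cl⁻: pKₐ(HCl) ≈ -7
cyclohexyl–F loses F⁻: pKₐ(HF) ≈ 3.2

cyclohexyl–F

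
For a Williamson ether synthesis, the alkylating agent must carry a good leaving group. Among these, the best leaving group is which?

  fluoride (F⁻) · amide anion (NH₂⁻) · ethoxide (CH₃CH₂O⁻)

Rank by basicity of the departing species: weakest base leaves most easily.
fluoride (F⁻): pKₐ(HF) ≈ 3.2
ethoxide (CH₃CH₂O⁻): pKₐ(CH₃CH₂OH) ≈ 16
amide anion (NH₂⁻): pKₐ(NH₃) ≈ 38

fluoride (F⁻)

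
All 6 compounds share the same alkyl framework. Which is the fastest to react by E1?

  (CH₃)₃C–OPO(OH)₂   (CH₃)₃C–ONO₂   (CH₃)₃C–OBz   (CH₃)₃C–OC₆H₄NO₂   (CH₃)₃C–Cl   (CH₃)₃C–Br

Same R in every case — rank the leaving groups.
Leaving-group ability tracks the stability of the departed species; conjugate-acid pKₐ is the usual yardstick (lower pKₐ → better LG).
(CH₃)₃C–Br loses Br⁻: pKₐ(HBr) ≈ -9
(CH₃)₃C–Cl loses Cl⁻: pKₐ(HCl) ≈ -7
(CH₃)₃C–ONO₂ loses NO₃⁻: pKₐ(HNO₃) ≈ -1.3
(CH₃)₃C–OPO(OH)₂ loses H₂PO₄⁻: pKₐ(H₃PO₄) ≈ 2.1
(CH₃)₃C–OBz loses PhCOO⁻: pKₐ(C₆H₅COOH) ≈ 4.2
(CH₃)₃C–OC₆H₄NO₂ loses p-O₂N–C₆H₄–O⁻: pKₐ(p-nitrophenol) ≈ 7.2

(CH₃)₃C–Br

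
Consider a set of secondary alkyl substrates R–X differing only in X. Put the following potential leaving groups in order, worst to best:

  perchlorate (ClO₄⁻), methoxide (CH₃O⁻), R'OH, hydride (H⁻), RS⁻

hydride (H⁻) < methoxide (CH₃O⁻) < RS⁻ < R'OH < perchlorate (ClO₄⁻)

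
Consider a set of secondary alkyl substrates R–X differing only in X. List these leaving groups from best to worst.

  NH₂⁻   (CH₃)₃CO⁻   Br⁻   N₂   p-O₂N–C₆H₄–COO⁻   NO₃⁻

The more stable X⁻ (or X) is on its own — i.e. the weaker a base it is — the better a leaving group it makes.
N₂: no meaningful conjugate acid; N₂ departs as an exceptionally stable neutral molecule
Br⁻: pKₐ(HBr) ≈ -9 — weak base; good leaving group
NO₃⁻: pKₐ(HNO₃) ≈ -1.3
p-O₂N–C₆H₄–COO⁻: pKₐ(p-nitrobenzoic acid) ≈ 3.4
(CH₃)₃CO⁻: pKₐ(t-BuOH) ≈ 18 — bulky, strongly basic alkoxide
NH₂⁻: pKₐ(NH₃) ≈ 38 — extremely strong base; never a leaving group

N₂ > Br⁻ > NO₃⁻ > p-O₂N–C₆H₄–COO⁻ > (CH₃)₃CO⁻ > NH₂⁻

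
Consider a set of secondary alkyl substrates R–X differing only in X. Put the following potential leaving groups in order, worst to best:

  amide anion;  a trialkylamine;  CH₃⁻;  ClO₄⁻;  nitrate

ClO₄⁻: pKₐ(HClO₄) ≈ -10 — extremely weak base; rarely used for safety reasons
nitrate: pKₐ(HNO₃) ≈ -1.3 — resonance-delocalised over three oxygens
a trialkylamine: pKₐ(R'₃NH⁺) ≈ 10.7 — neutral but still a fairly strong base; Hofmann-elimination LG
amide anion: pKₐ(NH₃) ≈ 38
CH₃⁻: pKₐ(CH₄) ≈ 48 — unstabilised carbanion; the worst conceivable leaving group
Reversing gives the worst-to-best order requested.

CH₃⁻ < amide anion < a trialkylamine < nitrate < ClO₄⁻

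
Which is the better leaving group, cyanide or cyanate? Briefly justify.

cyanate

cyanate is the better leaving group.
pKₐ(HOCN) ≈ 3.5 versus pKₐ(HCN) ≈ 9.2: cyanate is the much weaker base.
Resonance between N and O.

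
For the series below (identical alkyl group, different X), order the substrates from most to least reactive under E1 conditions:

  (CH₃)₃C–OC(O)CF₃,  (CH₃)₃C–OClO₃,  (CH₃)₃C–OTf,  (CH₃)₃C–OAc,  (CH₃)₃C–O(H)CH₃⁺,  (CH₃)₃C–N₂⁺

The skeletons are identical, so relative rate is governed entirely by leaving-group ability.
Leaving-group ability tracks the stability of the departed species; conjugate-acid pKₐ is the usual yardstick (lower pKₐ → better LG).
(CH₃)₃C–N₂⁺ loses N₂: no meaningful conjugate acid; N₂ departs as an exceptionally stable neutral molecule
(CH₃)₃C–OTf loses OTf⁻: pKₐ(CF₃SO₃H (triflic acid)) ≈ -14
(CH₃)₃C–OClO₃ loses ClO₄⁻: pKₐ(HClO₄) ≈ -10
(CH₃)₃C–O(H)CH₃⁺ loses R'OH: pKₐ(R'OH₂⁺) ≈ -2.4
(CH₃)₃C–OC(O)CF₃ loses CF₃COO⁻: pKₐ(CF₃COOH) ≈ 0.2
(CH₃)₃C–OAc loses AcO⁻: pKₐ(CH₃COOH) ≈ 4.8

(CH₃)₃C–N₂⁺ > (CH₃)₃C–OTf > (CH₃)₃C–OClO₃ > (CH₃)₃C–O(H)CH₃⁺ > (CH₃)₃C–OC(O)CF₃ > (CH₃)₃C–OAc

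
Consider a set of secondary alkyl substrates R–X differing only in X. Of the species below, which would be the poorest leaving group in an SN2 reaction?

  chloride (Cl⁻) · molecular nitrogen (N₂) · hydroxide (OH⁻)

hydroxide (OH⁻)

molecular nitrogen (N₂): no meaningful conjugate acid; N₂ departs as an exceptionally stable neutral molecule
chloride (Cl⁻): pKₐ(HCl) ≈ -7
hydroxide (OH⁻): pKₐ(H₂O) ≈ 15.7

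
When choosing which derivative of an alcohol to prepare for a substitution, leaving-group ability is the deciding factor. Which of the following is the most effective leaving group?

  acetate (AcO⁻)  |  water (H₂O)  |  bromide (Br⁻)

bromide (Br⁻)

Leaving-group ability tracks the stability of the departed species; conjugate-acid pKₐ is the usual yardstick (lower pKₐ → better LG).
bromide (Br⁻): pKₐ(HBr) ≈ -9
water (H₂O): pKₐ(H₃O⁺) ≈ -1.7
acetate (AcO⁻): pKₐ(CH₃COOH) ≈ 4.8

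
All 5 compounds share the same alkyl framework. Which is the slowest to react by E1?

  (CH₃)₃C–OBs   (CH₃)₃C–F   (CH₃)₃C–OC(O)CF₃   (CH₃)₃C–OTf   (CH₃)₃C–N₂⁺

(CH₃)₃C–F

Same R in every case — rank the leaving groups.
A good leaving group is a weak base: the lower the pKₐ of its conjugate acid, the more readily it departs.
(CH₃)₃C–N₂⁺ loses N₂: no meaningful conjugate acid; N₂ departs as an exceptionally stable neutral molecule
(CH₃)₃C–OTf loses OTf⁻: pKₐ(CF₃SO₃H (triflic acid)) ≈ -14
(CH₃)₃C–OBs loses OBs⁻: pKₐ(p-BrC₆H₄SO₃H) ≈ -2.8
(CH₃)₃C–OC(O)CF₃ loses CF₃COO⁻: pKₐ(CF₃COOH) ≈ 0.2
(CH₃)₃C–F loses F⁻: pKₐ(HF) ≈ 3.2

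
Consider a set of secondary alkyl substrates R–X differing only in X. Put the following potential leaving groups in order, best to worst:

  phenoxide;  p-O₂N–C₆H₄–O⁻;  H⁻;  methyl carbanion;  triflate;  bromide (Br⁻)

A good leaving group is a weak base: the lower the pKₐ of its conjugate acid, the more readily it departs.
triflate: pKₐ(CF₃SO₃H (triflic acid)) ≈ -14
bromide (Br⁻): pKₐ(HBr) ≈ -9 — weak base; good leaving group
p-O₂N–C₆H₄–O⁻: pKₐ(p-nitrophenol) ≈ 7.2 — nitro group delocalises the charge; the classic chromogenic LG
phenoxide: pKₐ(C₆H₅OH (phenol)) ≈ 10
H⁻: pKₐ(H₂) ≈ 36 — extremely strong base; leaves only in special hydride-transfer contexts
methyl carbanion: pKₐ(CH₄) ≈ 48 — unstabilised carbanion; the worst conceivable leaving group

triflate > bromide (Br⁻) > p-O₂N–C₆H₄–O⁻ > phenoxide > H⁻ > methyl carbanion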